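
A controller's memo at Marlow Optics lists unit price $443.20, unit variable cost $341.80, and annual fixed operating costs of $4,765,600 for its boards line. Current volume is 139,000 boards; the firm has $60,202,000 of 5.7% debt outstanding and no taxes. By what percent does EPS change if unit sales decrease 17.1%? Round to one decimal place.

Total contribution margin = 139,000 × $101.40 = $14,094,600.00.
Subtracting fixed costs: EBIT = $14,094,600.00 − $4,765,600 = $9,329,000.00.
Interest = $3,431,514.00, so EBIT − I = $5,897,486.00.
Degree of combined leverage = contribution ÷ (EBIT − I) = $14,094,600.00 ÷ $5,897,486.00 = 2.3899.
%ΔEPS = DCL × %ΔSales = 2.3899 × -17.1% = -40.9%.

-40.9%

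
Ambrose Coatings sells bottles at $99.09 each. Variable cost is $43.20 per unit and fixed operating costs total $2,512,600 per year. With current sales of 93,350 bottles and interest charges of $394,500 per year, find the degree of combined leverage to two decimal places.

Contribution at this volume is 93,350 × $55.89 = $5,217,331.50.
Operating income = contribution − fixed costs = $5,217,331.50 − $2,512,600 = $2,704,731.50. Interest = $394,500.00, so EBIT − I = $2,310,231.50.
DCL = contribution ÷ (EBIT − I) = $5,217,331.50 ÷ $2,310,231.50 = 2.2584.

2.26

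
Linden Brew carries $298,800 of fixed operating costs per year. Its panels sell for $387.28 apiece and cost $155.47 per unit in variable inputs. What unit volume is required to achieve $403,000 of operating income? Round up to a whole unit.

Each unit contributes $387.28 − $155.47 = $231.81.
Units = (FC + target) / CM = ($298,800 + $403,000) / $231.81 = 3,027.48, so 3,028 panels.

3,028 panels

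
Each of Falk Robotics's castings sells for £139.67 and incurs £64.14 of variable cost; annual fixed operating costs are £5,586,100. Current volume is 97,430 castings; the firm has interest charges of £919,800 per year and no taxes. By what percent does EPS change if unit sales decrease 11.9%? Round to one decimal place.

-102.7%

Contribution at this volume is 97,430 × £75.53 = £7,358,887.90.
Subtracting fixed costs: EBIT = £7,358,887.90 − £5,586,100 = £1,772,787.90.
After interest of £919,800.00, pre-tax earnings = £852,987.90.
Degree of combined leverage = contribution ÷ (EBIT − I) = £7,358,887.90 ÷ £852,987.90 = 8.6272.
EPS therefore changes by 8.6272 × (-11.9%) = -102.7%.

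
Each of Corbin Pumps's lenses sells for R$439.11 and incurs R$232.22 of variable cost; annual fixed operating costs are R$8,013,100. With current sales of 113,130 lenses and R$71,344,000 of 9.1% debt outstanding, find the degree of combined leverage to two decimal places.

2.63

Contribution at this volume is 113,130 × R$206.89 = R$23,405,465.70.
EBIT = R$23,405,465.70 − R$8,013,100 = R$15,392,365.70. Interest = R$6,492,304.00, so EBIT − I = R$8,900,061.70.
DCL = contribution ÷ (EBIT − I) = R$23,405,465.70 ÷ R$8,900,061.70 = 2.6298.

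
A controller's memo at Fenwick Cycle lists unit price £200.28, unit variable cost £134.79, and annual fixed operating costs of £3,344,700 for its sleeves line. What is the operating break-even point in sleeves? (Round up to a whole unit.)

51,072 sleeves

Contribution margin per unit = £200.28 − £134.79 = £65.49.
Break-even volume = fixed costs ÷ CM per unit = £3,344,700 ÷ £65.49 = 51,071.92, so 51,072 sleeves.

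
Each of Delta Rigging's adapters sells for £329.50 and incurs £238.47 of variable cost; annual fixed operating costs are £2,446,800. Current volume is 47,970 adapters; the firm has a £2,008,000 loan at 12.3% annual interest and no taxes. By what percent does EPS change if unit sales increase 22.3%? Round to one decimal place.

+58.2%

Contribution at this volume is 47,970 × £91.03 = £4,366,709.10.
EBIT = £4,366,709.10 − £2,446,800 = £1,919,909.10.
Interest = £246,984.00, so EBIT − I = £1,672,925.10.
DCL = total CM / (EBIT − I) = £4,366,709.10 / £1,672,925.10 = 2.6102.
%ΔEPS = DCL × %ΔSales = 2.6102 × +22.3% = +58.2%.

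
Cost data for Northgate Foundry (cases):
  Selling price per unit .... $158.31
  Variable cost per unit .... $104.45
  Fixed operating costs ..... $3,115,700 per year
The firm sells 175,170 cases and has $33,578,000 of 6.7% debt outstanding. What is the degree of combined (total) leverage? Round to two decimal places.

Contribution at this volume is 175,170 × $53.86 = $9,434,656.20.
EBIT = $9,434,656.20 − $3,115,700 = $6,318,956.20. Interest = $2,249,726.00, so EBIT − I = $4,069,230.20.
Degree of total leverage = total CM / (EBIT − interest) = $9,434,656.20 / $4,069,230.20 = 2.3185.

2.32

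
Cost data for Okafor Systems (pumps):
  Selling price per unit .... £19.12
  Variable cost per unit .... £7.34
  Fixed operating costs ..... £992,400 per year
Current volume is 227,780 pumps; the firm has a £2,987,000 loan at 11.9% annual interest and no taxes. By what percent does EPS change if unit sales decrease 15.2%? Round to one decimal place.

Total contribution margin = 227,780 × £11.78 = £2,683,248.40.
Subtracting fixed costs: EBIT = £2,683,248.40 − £992,400 = £1,690,848.40.
After interest of £355,453.00, pre-tax earnings = £1,335,395.40.
Degree of combined leverage = contribution ÷ (EBIT − I) = £2,683,248.40 ÷ £1,335,395.40 = 2.0093.
EPS therefore changes by 2.0093 × (-15.2%) = -30.5%.

-30.5%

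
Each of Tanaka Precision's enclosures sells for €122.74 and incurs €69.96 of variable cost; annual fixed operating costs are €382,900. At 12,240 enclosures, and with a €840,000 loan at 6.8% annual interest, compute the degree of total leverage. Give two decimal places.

3.14

At 12,240 units, contribution = 12,240 × €52.78 = €646,027.20.
Operating income = contribution − fixed costs = €646,027.20 − €382,900 = €263,127.20. Interest = €57,120.00, so EBIT − I = €206,007.20.
DCL = contribution ÷ (EBIT − I) = €646,027.20 ÷ €206,007.20 = 3.1359.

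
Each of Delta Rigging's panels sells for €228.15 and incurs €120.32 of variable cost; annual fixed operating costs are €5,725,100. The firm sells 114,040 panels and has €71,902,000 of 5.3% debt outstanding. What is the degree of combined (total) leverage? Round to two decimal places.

At 114,040 units, contribution = 114,040 × €107.83 = €12,296,933.20.
EBIT = €12,296,933.20 − €5,725,100 = €6,571,833.20. Interest = €3,810,806.00.
DOL = €12,296,933.20 ÷ €6,571,833.20 = 1.8712; DFL = €6,571,833.20 ÷ €2,761,027.20 = 2.3802.
Combined leverage = 1.8712 × 2.3802 = 4.4538.

4.45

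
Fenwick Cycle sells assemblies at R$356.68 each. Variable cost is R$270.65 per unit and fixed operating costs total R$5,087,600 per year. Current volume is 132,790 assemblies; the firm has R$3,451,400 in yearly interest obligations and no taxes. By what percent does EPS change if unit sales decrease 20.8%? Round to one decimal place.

Total contribution margin = 132,790 × R$86.03 = R$11,423,923.70.
Operating income = contribution − fixed costs = R$11,423,923.70 − R$5,087,600 = R$6,336,323.70.
After interest of R$3,451,400.00, pre-tax earnings = R$2,884,923.70.
Degree of combined leverage = contribution ÷ (EBIT − I) = R$11,423,923.70 ÷ R$2,884,923.70 = 3.9599.
EPS therefore changes by 3.9599 × (-20.8%) = -82.4%.

-82.4%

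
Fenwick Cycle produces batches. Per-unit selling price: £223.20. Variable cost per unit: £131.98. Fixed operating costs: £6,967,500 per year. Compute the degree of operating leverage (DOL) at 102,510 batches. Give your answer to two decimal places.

3.92

At 102,510 units, contribution = 102,510 × £91.22 = £9,350,962.20.
EBIT = £9,350,962.20 − £6,967,500 = £2,383,462.20.
So DOL = total CM / EBIT = £9,350,962.20 / £2,383,462.20 = 3.9233.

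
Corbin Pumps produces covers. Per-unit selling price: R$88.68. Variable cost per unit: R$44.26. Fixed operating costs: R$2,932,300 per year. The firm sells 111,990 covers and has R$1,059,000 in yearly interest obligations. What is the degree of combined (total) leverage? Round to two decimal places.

Contribution at this volume is 111,990 × R$44.42 = R$4,974,595.80.
Subtracting fixed costs: EBIT = R$4,974,595.80 − R$2,932,300 = R$2,042,295.80. Interest = R$1,059,000.00.
DOL = R$4,974,595.80 ÷ R$2,042,295.80 = 2.4358; DFL = R$2,042,295.80 ÷ R$983,295.80 = 2.0770.
Combined leverage = 2.4358 × 2.0770 = 5.0592.

5.06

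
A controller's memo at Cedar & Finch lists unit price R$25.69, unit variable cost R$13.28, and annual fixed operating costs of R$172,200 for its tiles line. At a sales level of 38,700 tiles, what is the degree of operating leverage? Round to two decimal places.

1.56

Total contribution margin = 38,700 × R$12.41 = R$480,267.00.
EBIT = R$480,267.00 − R$172,200 = R$308,067.00.
DOL = contribution ÷ EBIT = R$480,267.00 ÷ R$308,067.00 = 1.5590.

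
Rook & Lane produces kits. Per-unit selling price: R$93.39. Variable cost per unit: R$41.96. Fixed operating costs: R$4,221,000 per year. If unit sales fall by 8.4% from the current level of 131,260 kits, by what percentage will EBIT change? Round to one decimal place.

-22.4%

Total contribution margin = 131,260 × R$51.43 = R$6,750,701.80.
Subtracting fixed costs: EBIT = R$6,750,701.80 − R$4,221,000 = R$2,529,701.80.
Degree of operating leverage = R$6,750,701.80 / R$2,529,701.80 = 2.6686.
So EBIT moves 2.6686 × (-8.4%) = -22.4%.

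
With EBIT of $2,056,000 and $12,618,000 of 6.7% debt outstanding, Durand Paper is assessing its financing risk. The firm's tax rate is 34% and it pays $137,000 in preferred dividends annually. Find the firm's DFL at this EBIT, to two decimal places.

2.05

Interest = $845,406.00.
Pre-tax preferred-dividend burden = $137,000 ÷ (1 − 0.34) = $207,575.76.
DFL = EBIT ÷ [EBIT − I − D_p/(1−t)] = $2,056,000 ÷ [$2,056,000 − $845,406.00 − $207,575.76] = $2,056,000 ÷ $1,003,018.24 = 2.0498.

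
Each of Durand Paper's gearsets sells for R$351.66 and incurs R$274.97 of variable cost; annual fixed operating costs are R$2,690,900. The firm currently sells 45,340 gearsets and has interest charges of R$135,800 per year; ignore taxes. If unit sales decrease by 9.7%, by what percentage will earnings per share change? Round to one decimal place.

Contribution at this volume is 45,340 × R$76.69 = R$3,477,124.60.
Operating income = contribution − fixed costs = R$3,477,124.60 − R$2,690,900 = R$786,224.60.
After interest of R$135,800.00, pre-tax earnings = R$650,424.60.
Degree of combined leverage = contribution ÷ (EBIT − I) = R$3,477,124.60 ÷ R$650,424.60 = 5.3459.
EPS therefore changes by 5.3459 × (-9.7%) = -51.9%.

-51.9%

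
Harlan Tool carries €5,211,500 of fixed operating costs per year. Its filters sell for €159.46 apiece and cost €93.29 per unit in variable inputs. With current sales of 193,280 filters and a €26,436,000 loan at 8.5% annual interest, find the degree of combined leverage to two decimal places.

At 193,280 units, contribution = 193,280 × €66.17 = €12,789,337.60.
Operating income = contribution − fixed costs = €12,789,337.60 − €5,211,500 = €7,577,837.60. Interest = €2,247,060.00.
DOL = €12,789,337.60 ÷ €7,577,837.60 = 1.6877; DFL = €7,577,837.60 ÷ €5,330,777.60 = 1.4215.
Combined leverage = 1.6877 × 1.4215 = 2.3991.

2.40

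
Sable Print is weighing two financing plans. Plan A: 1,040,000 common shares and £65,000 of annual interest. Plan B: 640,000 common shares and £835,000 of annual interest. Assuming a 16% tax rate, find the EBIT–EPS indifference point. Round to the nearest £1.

£2,067,000

Set EPS_A = EPS_B: (EBIT − £65,000)(1 − 0.16) ÷ 1,040,000 = (EBIT − £835,000)(1 − 0.16) ÷ 640,000.
The (1 − t) factor cancels: (EBIT − 65,000) × 640,000 = (EBIT − 835,000) × 1,040,000.
Solving, EBIT = (835,000·1,040,000 − 65,000·640,000) / (1,040,000 − 640,000) = 826,800,000,000 / 400,000 = 2,067,000.00.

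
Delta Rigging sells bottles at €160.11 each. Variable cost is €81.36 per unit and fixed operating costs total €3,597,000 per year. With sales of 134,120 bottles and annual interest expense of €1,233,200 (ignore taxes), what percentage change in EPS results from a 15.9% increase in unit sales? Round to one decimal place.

Contribution at this volume is 134,120 × €78.75 = €10,561,950.00.
Operating income = contribution − fixed costs = €10,561,950.00 − €3,597,000 = €6,964,950.00.
After interest of €1,233,200.00, pre-tax earnings = €5,731,750.00.
DCL = total CM / (EBIT − I) = €10,561,950.00 / €5,731,750.00 = 1.8427.
%ΔEPS = DCL × %ΔSales = 1.8427 × +15.9% = +29.3%.

+29.3%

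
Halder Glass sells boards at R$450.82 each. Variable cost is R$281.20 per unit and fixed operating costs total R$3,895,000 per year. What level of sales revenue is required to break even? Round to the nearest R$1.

Contribution margin per unit = R$450.82 − R$281.20 = R$169.62, a CM ratio of R$169.62 ÷ R$450.82 = 0.3762.
Break-even revenue = fixed costs × price ÷ CM = R$3,895,000 × R$450.82 ÷ R$169.62 = R$10,352,222.

R$10,352,222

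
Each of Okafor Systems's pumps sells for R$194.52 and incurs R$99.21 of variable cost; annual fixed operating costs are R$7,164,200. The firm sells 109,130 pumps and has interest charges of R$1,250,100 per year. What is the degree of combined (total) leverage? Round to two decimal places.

Contribution at this volume is 109,130 × R$95.31 = R$10,401,180.30.
Operating income = contribution − fixed costs = R$10,401,180.30 − R$7,164,200 = R$3,236,980.30. Interest = R$1,250,100.00.
DOL = R$10,401,180.30 ÷ R$3,236,980.30 = 3.2132; DFL = R$3,236,980.30 ÷ R$1,986,880.30 = 1.6292.
Combined leverage = 3.2132 × 1.6292 = 5.2349.

5.23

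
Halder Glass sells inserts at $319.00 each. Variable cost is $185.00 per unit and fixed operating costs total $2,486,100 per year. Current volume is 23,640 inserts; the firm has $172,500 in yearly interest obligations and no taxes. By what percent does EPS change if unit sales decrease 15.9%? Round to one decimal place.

At 23,640 units, contribution = 23,640 × $134.00 = $3,167,760.00.
EBIT = $3,167,760.00 − $2,486,100 = $681,660.00.
After interest of $172,500.00, pre-tax earnings = $509,160.00.
DCL = total CM / (EBIT − I) = $3,167,760.00 / $509,160.00 = 6.2215.
EPS therefore changes by 6.2215 × (-15.9%) = -98.9%.

-98.9%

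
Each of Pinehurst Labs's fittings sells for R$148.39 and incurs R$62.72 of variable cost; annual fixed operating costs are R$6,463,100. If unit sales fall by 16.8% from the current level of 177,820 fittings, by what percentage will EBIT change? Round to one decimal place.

Total contribution margin = 177,820 × R$85.67 = R$15,233,839.40.
Operating income = contribution − fixed costs = R$15,233,839.40 − R$6,463,100 = R$8,770,739.40.
DOL = contribution ÷ EBIT = R$15,233,839.40 ÷ R$8,770,739.40 = 1.7369.
Operating income changes by 1.7369 × -16.8% = -29.2%.

-29.2%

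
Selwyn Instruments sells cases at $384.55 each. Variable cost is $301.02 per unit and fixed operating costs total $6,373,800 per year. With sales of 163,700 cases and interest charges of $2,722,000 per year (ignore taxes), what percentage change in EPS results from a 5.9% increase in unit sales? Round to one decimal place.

At 163,700 units, contribution = 163,700 × $83.53 = $13,673,861.00.
Operating income = contribution − fixed costs = $13,673,861.00 − $6,373,800 = $7,300,061.00.
After interest of $2,722,000.00, pre-tax earnings = $4,578,061.00.
Degree of combined leverage = contribution ÷ (EBIT − I) = $13,673,861.00 ÷ $4,578,061.00 = 2.9868.
%ΔEPS = DCL × %ΔSales = 2.9868 × +5.9% = +17.6%.

+17.6%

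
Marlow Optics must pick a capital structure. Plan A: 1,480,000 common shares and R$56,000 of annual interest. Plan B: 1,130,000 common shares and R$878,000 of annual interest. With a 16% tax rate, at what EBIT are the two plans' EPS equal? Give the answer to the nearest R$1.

R$3,531,886

At indifference, (EBIT − 56,000)(1 − t)/1,480,000 = (EBIT − 878,000)(1 − t)/1,130,000.
Cancelling (1 − t) and cross-multiplying: 1,130,000·(EBIT − 56,000) = 1,480,000·(EBIT − 878,000).
Solving, EBIT = (878,000·1,480,000 − 56,000·1,130,000) / (1,480,000 − 1,130,000) = 1,236,160,000,000 / 350,000 = 3,531,885.71.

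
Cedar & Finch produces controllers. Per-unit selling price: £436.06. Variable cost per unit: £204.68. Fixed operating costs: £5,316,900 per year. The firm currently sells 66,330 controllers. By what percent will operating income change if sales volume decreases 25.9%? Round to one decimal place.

-39.6%

Total contribution margin = 66,330 × £231.38 = £15,347,435.40.
Subtracting fixed costs: EBIT = £15,347,435.40 − £5,316,900 = £10,030,535.40.
Degree of operating leverage = £15,347,435.40 / £10,030,535.40 = 1.5301.
So EBIT moves 1.5301 × (-25.9%) = -39.6%.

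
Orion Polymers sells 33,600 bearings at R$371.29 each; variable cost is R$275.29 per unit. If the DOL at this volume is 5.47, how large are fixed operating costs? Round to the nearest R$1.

R$2,635,911

Total contribution margin = 33,600 × R$96.00 = R$3,225,600.00.
Since DOL = CM ÷ EBIT, EBIT = R$3,225,600.00 ÷ 5.47 = R$589,689.21.
And FC = contribution − EBIT = R$3,225,600.00 − R$589,689.21 = R$2,635,911.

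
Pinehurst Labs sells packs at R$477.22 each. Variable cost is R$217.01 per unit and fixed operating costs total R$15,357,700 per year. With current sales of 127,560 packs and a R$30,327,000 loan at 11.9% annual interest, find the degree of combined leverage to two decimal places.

2.33

Contribution at this volume is 127,560 × R$260.21 = R$33,192,387.60.
Operating income = contribution − fixed costs = R$33,192,387.60 − R$15,357,700 = R$17,834,687.60. Interest = R$3,608,913.00.
DOL = R$33,192,387.60 ÷ R$17,834,687.60 = 1.8611; DFL = R$17,834,687.60 ÷ R$14,225,774.60 = 1.2537.
Combined leverage = 1.8611 × 1.2537 = 2.3333.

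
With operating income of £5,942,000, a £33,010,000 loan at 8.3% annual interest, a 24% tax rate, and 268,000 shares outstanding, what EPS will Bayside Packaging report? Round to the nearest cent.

£9.08

Interest = £2,739,830.00, so EBT = £5,942,000 − £2,739,830.00 = £3,202,170.00.
After tax at 24%: net income = £3,202,170.00 × 0.76 = £2,433,649.20.
Per share: £2,433,649.20 / 268,000 shares = £9.08.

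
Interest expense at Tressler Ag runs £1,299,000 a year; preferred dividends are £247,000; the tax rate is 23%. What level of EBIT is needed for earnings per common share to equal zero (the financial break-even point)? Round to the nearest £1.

£1,619,779

Preferred dividends are paid after tax, so their pre-tax equivalent is £247,000 ÷ (1 − 0.23) = £320,779.22.
EPS = 0 when EBIT covers interest plus the pre-tax preferred burden: £1,299,000 + £320,779.22 = £1,619,779.22.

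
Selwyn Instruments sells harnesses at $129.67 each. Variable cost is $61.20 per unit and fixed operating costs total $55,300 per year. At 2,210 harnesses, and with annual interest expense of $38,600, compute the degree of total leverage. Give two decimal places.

2.64

Total contribution margin = 2,210 × $68.47 = $151,318.70.
Operating income = contribution − fixed costs = $151,318.70 − $55,300 = $96,018.70. Interest = $38,600.00, so EBIT − I = $57,418.70.
Degree of total leverage = total CM / (EBIT − interest) = $151,318.70 / $57,418.70 = 2.6354.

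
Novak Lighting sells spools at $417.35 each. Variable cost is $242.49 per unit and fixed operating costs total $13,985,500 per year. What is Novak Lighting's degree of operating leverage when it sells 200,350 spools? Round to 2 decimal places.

Total contribution margin = 200,350 × $174.86 = $35,033,201.00.
Subtracting fixed costs: EBIT = $35,033,201.00 − $13,985,500 = $21,047,701.00.
Degree of operating leverage = $35,033,201.00 / $21,047,701.00 = 1.6645.

1.66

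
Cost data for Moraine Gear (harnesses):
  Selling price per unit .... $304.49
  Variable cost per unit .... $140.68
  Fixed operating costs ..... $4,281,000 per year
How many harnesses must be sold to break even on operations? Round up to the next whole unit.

26,134 harnesses

Contribution margin per unit = $304.49 − $140.68 = $163.81.
Break-even Q = $4,281,000 / $163.81 = 26,133.94 → 26,134 harnesses.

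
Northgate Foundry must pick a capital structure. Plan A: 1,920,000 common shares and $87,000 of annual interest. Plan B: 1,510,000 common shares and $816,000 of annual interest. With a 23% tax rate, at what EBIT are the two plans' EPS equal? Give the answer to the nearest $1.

At indifference, (EBIT − 87,000)(1 − t)/1,920,000 = (EBIT − 816,000)(1 − t)/1,510,000.
Cancelling (1 − t) and cross-multiplying: 1,510,000·(EBIT − 87,000) = 1,920,000·(EBIT − 816,000).
Solving, EBIT = (816,000·1,920,000 − 87,000·1,510,000) / (1,920,000 − 1,510,000) = 1,435,350,000,000 / 410,000 = 3,500,853.66.

$3,500,854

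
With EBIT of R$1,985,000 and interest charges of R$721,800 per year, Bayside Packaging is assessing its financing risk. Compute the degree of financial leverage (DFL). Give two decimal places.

1.57

Annual interest charges come to R$721,800.00.
DFL = EBIT ÷ (EBIT − I) = R$1,985,000 ÷ (R$1,985,000 − R$721,800.00) = R$1,985,000 ÷ R$1,263,200.00 = 1.5714.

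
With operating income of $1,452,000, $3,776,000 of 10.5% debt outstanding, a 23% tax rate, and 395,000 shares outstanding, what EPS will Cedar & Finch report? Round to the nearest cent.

$2.06

Interest = $396,480.00, so EBT = $1,452,000 − $396,480.00 = $1,055,520.00.
After tax at 23%: net income = $1,055,520.00 × 0.77 = $812,750.40.
Per share: $812,750.40 / 395,000 shares = $2.06.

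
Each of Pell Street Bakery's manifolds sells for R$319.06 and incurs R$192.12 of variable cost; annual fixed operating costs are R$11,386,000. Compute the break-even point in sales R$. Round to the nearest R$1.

R$28,618,380

CM per unit = R$319.06 − R$192.12 = R$126.94; CM ratio = R$126.94 / R$319.06 = 0.3979.
Break-even sales = FC ÷ CM ratio = R$11,386,000 × R$319.06 / R$126.94 = R$28,618,380.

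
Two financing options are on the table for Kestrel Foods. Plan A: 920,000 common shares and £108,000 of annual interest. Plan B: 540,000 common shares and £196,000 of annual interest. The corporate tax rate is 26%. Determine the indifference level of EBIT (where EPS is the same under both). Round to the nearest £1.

Set EPS_A = EPS_B: (EBIT − £108,000)(1 − 0.26) ÷ 920,000 = (EBIT − £196,000)(1 − 0.26) ÷ 540,000.
Cancelling (1 − t) and cross-multiplying: 540,000·(EBIT − 108,000) = 920,000·(EBIT − 196,000).
EBIT × (920,000 − 540,000) = 196,000 × 920,000 − 108,000 × 540,000 = 122,000,000,000, so EBIT = 122,000,000,000 ÷ 380,000 = 321,052.63.

£321,053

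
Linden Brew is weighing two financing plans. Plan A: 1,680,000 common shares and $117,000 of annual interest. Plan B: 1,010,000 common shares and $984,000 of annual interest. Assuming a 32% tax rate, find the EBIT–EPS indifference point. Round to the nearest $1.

At indifference, (EBIT − 117,000)(1 − t)/1,680,000 = (EBIT − 984,000)(1 − t)/1,010,000.
Cancelling (1 − t) and cross-multiplying: 1,010,000·(EBIT − 117,000) = 1,680,000·(EBIT − 984,000).
EBIT × (1,680,000 − 1,010,000) = 984,000 × 1,680,000 − 117,000 × 1,010,000 = 1,534,950,000,000, so EBIT = 1,534,950,000,000 ÷ 670,000 = 2,290,970.15.

$2,290,970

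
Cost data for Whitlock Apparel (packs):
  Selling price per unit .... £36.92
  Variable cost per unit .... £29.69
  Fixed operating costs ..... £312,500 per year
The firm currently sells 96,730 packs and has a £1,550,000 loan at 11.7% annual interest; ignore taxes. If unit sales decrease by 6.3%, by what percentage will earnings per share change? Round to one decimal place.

Total contribution margin = 96,730 × £7.23 = £699,357.90.
Operating income = contribution − fixed costs = £699,357.90 − £312,500 = £386,857.90.
Interest = £181,350.00, so EBIT − I = £205,507.90.
Degree of combined leverage = contribution ÷ (EBIT − I) = £699,357.90 ÷ £205,507.90 = 3.4031.
%ΔEPS = DCL × %ΔSales = 3.4031 × -6.3% = -21.4%.

-21.4%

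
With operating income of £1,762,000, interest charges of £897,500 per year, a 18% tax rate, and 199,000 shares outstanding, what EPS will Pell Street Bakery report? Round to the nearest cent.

£3.56

Interest = £897,500.00, so EBT = £1,762,000 − £897,500.00 = £864,500.00.
After tax at 18%: net income = £864,500.00 × 0.82 = £708,890.00.
EPS = £708,890.00 ÷ 199,000 = £3.56.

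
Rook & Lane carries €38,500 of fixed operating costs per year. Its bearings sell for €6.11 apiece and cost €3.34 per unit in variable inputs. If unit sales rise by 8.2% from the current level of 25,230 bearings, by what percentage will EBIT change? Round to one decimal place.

+18.3%

Contribution at this volume is 25,230 × €2.77 = €69,887.10.
Operating income = contribution − fixed costs = €69,887.10 − €38,500 = €31,387.10.
Degree of operating leverage = €69,887.10 / €31,387.10 = 2.2266.
Operating income changes by 2.2266 × +8.2% = +18.3%.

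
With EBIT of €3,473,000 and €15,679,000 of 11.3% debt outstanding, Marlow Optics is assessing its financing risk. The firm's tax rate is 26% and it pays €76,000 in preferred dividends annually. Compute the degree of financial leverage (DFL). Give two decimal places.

2.17

Interest = €1,771,727.00.
Pre-tax preferred-dividend burden = €76,000 ÷ (1 − 0.26) = €102,702.70.
DFL = EBIT ÷ [EBIT − I − D_p/(1−t)] = €3,473,000 ÷ [€3,473,000 − €1,771,727.00 − €102,702.70] = €3,473,000 ÷ €1,598,570.30 = 2.1726.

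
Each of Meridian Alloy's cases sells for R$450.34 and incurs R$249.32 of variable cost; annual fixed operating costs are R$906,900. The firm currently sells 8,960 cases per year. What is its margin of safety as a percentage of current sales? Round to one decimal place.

Each unit contributes R$450.34 − R$249.32 = R$201.02. Break-even units = R$906,900 ÷ R$201.02 = 4,511.49; break-even revenue = 4,511.49 × R$450.34 = R$2,031,705.03.
Current sales = 8,960 × R$450.34 = R$4,035,046.40.
Margin of safety = (R$4,035,046.40 − R$2,031,705.03) ÷ R$4,035,046.40 = 49.6%.

49.6%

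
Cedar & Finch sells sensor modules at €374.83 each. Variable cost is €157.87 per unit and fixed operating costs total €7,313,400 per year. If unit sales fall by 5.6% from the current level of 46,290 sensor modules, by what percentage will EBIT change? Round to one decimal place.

At 46,290 units, contribution = 46,290 × €216.96 = €10,043,078.40.
Operating income = contribution − fixed costs = €10,043,078.40 − €7,313,400 = €2,729,678.40.
So DOL = total CM / EBIT = €10,043,078.40 / €2,729,678.40 = 3.6792.
Operating income changes by 3.6792 × -5.6% = -20.6%.

-20.6%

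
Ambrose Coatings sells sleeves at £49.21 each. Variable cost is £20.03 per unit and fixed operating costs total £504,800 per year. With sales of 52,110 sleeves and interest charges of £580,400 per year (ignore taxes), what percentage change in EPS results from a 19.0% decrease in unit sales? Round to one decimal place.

Total contribution margin = 52,110 × £29.18 = £1,520,569.80.
EBIT = £1,520,569.80 − £504,800 = £1,015,769.80.
After interest of £580,400.00, pre-tax earnings = £435,369.80.
Degree of combined leverage = contribution ÷ (EBIT − I) = £1,520,569.80 ÷ £435,369.80 = 3.4926.
EPS therefore changes by 3.4926 × (-19.0%) = -66.4%.

-66.4%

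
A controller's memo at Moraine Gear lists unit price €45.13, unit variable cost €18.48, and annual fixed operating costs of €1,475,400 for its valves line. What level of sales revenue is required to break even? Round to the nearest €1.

€2,498,492

CM per unit = €45.13 − €18.48 = €26.65; CM ratio = €26.65 / €45.13 = 0.5905.
Break-even sales = FC ÷ CM ratio = €1,475,400 × €45.13 / €26.65 = €2,498,492.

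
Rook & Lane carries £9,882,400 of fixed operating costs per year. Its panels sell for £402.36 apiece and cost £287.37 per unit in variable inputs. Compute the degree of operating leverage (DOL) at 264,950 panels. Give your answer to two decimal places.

1.48

At 264,950 units, contribution = 264,950 × £114.99 = £30,466,600.50.
EBIT = £30,466,600.50 − £9,882,400 = £20,584,200.50.
Degree of operating leverage = £30,466,600.50 / £20,584,200.50 = 1.4801.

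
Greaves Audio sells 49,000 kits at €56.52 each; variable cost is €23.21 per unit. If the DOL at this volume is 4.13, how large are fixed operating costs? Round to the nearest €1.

€1,236,987

Total contribution margin = 49,000 × €33.31 = €1,632,190.00.
DOL = contribution / EBIT, so EBIT = €1,632,190.00 / 4.13 = €395,203.39.
And FC = contribution − EBIT = €1,632,190.00 − €395,203.39 = €1,236,987.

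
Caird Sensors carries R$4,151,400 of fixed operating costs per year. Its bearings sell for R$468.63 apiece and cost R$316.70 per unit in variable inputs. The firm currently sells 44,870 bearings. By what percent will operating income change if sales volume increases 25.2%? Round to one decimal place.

+64.4%

At 44,870 units, contribution = 44,870 × R$151.93 = R$6,817,099.10.
EBIT = R$6,817,099.10 − R$4,151,400 = R$2,665,699.10.
Degree of operating leverage = R$6,817,099.10 / R$2,665,699.10 = 2.5573.
Operating income changes by 2.5573 × +25.2% = +64.4%.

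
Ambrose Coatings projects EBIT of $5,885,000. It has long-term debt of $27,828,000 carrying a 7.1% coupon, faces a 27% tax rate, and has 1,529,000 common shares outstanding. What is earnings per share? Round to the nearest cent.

$1.87

Pre-tax income = $5,885,000 − $1,975,788.00 = $3,909,212.00.
After tax at 27%: net income = $3,909,212.00 × 0.73 = $2,853,724.76.
EPS = $2,853,724.76 ÷ 1,529,000 = $1.87.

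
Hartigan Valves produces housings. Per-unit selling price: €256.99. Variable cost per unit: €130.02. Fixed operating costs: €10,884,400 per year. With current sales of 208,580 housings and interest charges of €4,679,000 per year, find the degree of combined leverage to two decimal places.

2.43

At 208,580 units, contribution = 208,580 × €126.97 = €26,483,402.60.
EBIT = €26,483,402.60 − €10,884,400 = €15,599,002.60. Interest = €4,679,000.00, so EBIT − I = €10,920,002.60.
DCL = contribution ÷ (EBIT − I) = €26,483,402.60 ÷ €10,920,002.60 = 2.4252.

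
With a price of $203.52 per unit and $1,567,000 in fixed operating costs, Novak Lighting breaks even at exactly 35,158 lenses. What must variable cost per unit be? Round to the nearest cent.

Contribution per unit must be FC / Q = $1,567,000 / 35,158 = $44.5702.
Variable cost per unit = $203.52 − $44.5702 = $158.95.

$158.95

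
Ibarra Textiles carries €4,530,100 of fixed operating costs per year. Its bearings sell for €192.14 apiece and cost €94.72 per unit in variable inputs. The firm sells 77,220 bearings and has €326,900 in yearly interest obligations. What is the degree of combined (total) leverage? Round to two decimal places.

2.82

At 77,220 units, contribution = 77,220 × €97.42 = €7,522,772.40.
Subtracting fixed costs: EBIT = €7,522,772.40 − €4,530,100 = €2,992,672.40. Interest = €326,900.00.
DOL = €7,522,772.40 ÷ €2,992,672.40 = 2.5137; DFL = €2,992,672.40 ÷ €2,665,772.40 = 1.1226.
DCL = DOL × DFL = 2.5137 × 1.1226 = 2.8219.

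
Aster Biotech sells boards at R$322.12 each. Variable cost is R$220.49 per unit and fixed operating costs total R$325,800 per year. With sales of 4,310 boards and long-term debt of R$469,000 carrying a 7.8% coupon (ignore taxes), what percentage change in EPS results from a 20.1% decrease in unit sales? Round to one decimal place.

-116.4%

Total contribution margin = 4,310 × R$101.63 = R$438,025.30.
Subtracting fixed costs: EBIT = R$438,025.30 − R$325,800 = R$112,225.30.
After interest of R$36,582.00, pre-tax earnings = R$75,643.30.
DCL = total CM / (EBIT − I) = R$438,025.30 / R$75,643.30 = 5.7907.
%ΔEPS = DCL × %ΔSales = 5.7907 × -20.1% = -116.4%.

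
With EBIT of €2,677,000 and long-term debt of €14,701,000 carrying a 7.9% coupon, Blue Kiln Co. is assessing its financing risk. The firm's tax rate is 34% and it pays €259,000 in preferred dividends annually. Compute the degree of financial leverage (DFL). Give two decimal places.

2.38

Interest = €1,161,379.00.
Preferred dividends grossed up pre-tax: €259,000 / (1 − 0.34) = €392,424.24.
DFL = EBIT ÷ [EBIT − I − D_p/(1−t)] = €2,677,000 ÷ [€2,677,000 − €1,161,379.00 − €392,424.24] = €2,677,000 ÷ €1,123,196.76 = 2.3834.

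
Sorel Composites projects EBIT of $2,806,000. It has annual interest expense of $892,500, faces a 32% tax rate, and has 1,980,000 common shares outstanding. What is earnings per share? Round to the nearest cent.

$0.66

Pre-tax income = $2,806,000 − $892,500.00 = $1,913,500.00.
Net income = $1,913,500.00 × (1 − 0.32) = $1,301,180.00.
Per share: $1,301,180.00 / 1,980,000 shares = $0.66.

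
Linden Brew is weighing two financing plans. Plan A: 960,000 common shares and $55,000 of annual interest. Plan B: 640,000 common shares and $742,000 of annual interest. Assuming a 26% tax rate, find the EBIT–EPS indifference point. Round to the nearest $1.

$2,116,000

Set EPS_A = EPS_B: (EBIT − $55,000)(1 − 0.26) ÷ 960,000 = (EBIT − $742,000)(1 − 0.26) ÷ 640,000.
The (1 − t) factor cancels: (EBIT − 55,000) × 640,000 = (EBIT − 742,000) × 960,000.
EBIT × (960,000 − 640,000) = 742,000 × 960,000 − 55,000 × 640,000 = 677,120,000,000, so EBIT = 677,120,000,000 ÷ 320,000 = 2,116,000.00.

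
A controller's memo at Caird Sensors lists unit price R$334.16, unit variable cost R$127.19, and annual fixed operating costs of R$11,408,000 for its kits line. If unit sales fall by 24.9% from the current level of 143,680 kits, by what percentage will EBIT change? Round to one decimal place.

-40.4%

At 143,680 units, contribution = 143,680 × R$206.97 = R$29,737,449.60.
Subtracting fixed costs: EBIT = R$29,737,449.60 − R$11,408,000 = R$18,329,449.60.
Degree of operating leverage = R$29,737,449.60 / R$18,329,449.60 = 1.6224.
Operating income changes by 1.6224 × -24.9% = -40.4%.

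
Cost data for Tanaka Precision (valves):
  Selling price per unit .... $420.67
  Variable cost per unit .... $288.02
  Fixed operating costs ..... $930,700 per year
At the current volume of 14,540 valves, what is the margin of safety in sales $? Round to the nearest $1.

$3,165,034

Contribution margin per unit = $420.67 − $288.02 = $132.65. Break-even units = $930,700 ÷ $132.65 = 7,016.21; break-even revenue = 7,016.21 × $420.67 = $2,951,508.25.
Current sales = 14,540 × $420.67 = $6,116,541.80.
Margin of safety = $6,116,541.80 − $2,951,508.25 = $3,165,034.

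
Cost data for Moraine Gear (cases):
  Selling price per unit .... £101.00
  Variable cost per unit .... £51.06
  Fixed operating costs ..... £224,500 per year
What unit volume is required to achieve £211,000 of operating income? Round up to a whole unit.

Each unit contributes £101.00 − £51.06 = £49.94.
Units = (FC + target) / CM = (£224,500 + £211,000) / £49.94 = 8,720.46, so 8,721 cases.

8,721 cases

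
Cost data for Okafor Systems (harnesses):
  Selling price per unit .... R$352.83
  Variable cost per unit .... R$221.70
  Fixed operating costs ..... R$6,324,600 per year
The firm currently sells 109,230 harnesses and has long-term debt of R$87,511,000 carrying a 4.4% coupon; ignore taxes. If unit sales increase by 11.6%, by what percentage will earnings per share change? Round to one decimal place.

+40.1%

At 109,230 units, contribution = 109,230 × R$131.13 = R$14,323,329.90.
Subtracting fixed costs: EBIT = R$14,323,329.90 − R$6,324,600 = R$7,998,729.90.
Interest = R$3,850,484.00, so EBIT − I = R$4,148,245.90.
Degree of combined leverage = contribution ÷ (EBIT − I) = R$14,323,329.90 ÷ R$4,148,245.90 = 3.4529.
EPS therefore changes by 3.4529 × (+11.6%) = +40.1%.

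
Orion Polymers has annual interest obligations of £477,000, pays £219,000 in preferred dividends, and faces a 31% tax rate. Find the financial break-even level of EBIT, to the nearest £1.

Grossing the preferred dividend up to pre-tax terms: £219,000 / (1 − 0.31) = £317,391.30.
Financial break-even EBIT = interest + D_p ÷ (1 − t) = £477,000 + £317,391.30 = £794,391.30.

£794,391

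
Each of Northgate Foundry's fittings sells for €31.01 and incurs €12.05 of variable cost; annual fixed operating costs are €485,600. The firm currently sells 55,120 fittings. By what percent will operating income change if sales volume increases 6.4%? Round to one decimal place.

Total contribution margin = 55,120 × €18.96 = €1,045,075.20.
EBIT = €1,045,075.20 − €485,600 = €559,475.20.
So DOL = total CM / EBIT = €1,045,075.20 / €559,475.20 = 1.8680.
Operating income changes by 1.8680 × +6.4% = +12.0%.

+12.0%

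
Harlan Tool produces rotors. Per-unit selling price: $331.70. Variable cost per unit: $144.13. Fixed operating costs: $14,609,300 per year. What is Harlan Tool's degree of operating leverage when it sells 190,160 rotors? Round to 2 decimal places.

1.69

At 190,160 units, contribution = 190,160 × $187.57 = $35,668,311.20.
Operating income = contribution − fixed costs = $35,668,311.20 − $14,609,300 = $21,059,011.20.
So DOL = total CM / EBIT = $35,668,311.20 / $21,059,011.20 = 1.6937.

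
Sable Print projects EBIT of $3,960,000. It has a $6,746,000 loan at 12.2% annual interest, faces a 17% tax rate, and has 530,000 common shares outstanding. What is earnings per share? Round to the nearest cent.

$4.91

Pre-tax income = $3,960,000 − $823,012.00 = $3,136,988.00.
Net income = $3,136,988.00 × (1 − 0.17) = $2,603,700.04.
EPS = $2,603,700.04 ÷ 530,000 = $4.91.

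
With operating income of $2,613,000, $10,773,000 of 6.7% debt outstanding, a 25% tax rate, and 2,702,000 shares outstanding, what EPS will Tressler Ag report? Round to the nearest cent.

Interest = $721,791.00, so EBT = $2,613,000 − $721,791.00 = $1,891,209.00.
After tax at 25%: net income = $1,891,209.00 × 0.75 = $1,418,406.75.
Per share: $1,418,406.75 / 2,702,000 shares = $0.52.

$0.52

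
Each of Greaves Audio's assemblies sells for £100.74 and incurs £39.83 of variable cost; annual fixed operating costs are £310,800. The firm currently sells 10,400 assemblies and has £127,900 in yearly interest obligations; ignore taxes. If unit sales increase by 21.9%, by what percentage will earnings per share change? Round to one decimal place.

At 10,400 units, contribution = 10,400 × £60.91 = £633,464.00.
Operating income = contribution − fixed costs = £633,464.00 − £310,800 = £322,664.00.
Interest = £127,900.00, so EBIT − I = £194,764.00.
DCL = total CM / (EBIT − I) = £633,464.00 / £194,764.00 = 3.2525.
%ΔEPS = DCL × %ΔSales = 3.2525 × +21.9% = +71.2%.

+71.2%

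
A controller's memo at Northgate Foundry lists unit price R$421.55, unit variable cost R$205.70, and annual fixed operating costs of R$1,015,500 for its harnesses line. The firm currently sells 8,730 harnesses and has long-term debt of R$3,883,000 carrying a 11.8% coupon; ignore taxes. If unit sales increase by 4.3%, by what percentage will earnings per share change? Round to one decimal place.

+19.7%

At 8,730 units, contribution = 8,730 × R$215.85 = R$1,884,370.50.
Operating income = contribution − fixed costs = R$1,884,370.50 − R$1,015,500 = R$868,870.50.
Interest = R$458,194.00, so EBIT − I = R$410,676.50.
Degree of combined leverage = contribution ÷ (EBIT − I) = R$1,884,370.50 ÷ R$410,676.50 = 4.5885.
%ΔEPS = DCL × %ΔSales = 4.5885 × +4.3% = +19.7%.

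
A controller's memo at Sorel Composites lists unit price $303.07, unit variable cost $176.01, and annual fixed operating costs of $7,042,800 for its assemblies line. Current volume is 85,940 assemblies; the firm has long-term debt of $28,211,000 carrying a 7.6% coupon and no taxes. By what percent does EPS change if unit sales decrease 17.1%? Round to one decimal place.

-107.8%

Contribution at this volume is 85,940 × $127.06 = $10,919,536.40.
Operating income = contribution − fixed costs = $10,919,536.40 − $7,042,800 = $3,876,736.40.
After interest of $2,144,036.00, pre-tax earnings = $1,732,700.40.
DCL = total CM / (EBIT − I) = $10,919,536.40 / $1,732,700.40 = 6.3020.
EPS therefore changes by 6.3020 × (-17.1%) = -107.8%.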